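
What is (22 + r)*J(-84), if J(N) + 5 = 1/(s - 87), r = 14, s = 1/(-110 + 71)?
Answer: -306162/1697 ≈ -180.41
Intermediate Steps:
s = -1/39 (s = 1/(-39) = -1/39 ≈ -0.025641)
J(N) = -17009/3394 (J(N) = -5 + 1/(-1/39 - 87) = -5 + 1/(-3394/39) = -5 - 39/3394 = -17009/3394)
(22 + r)*J(-84) = (22 + 14)*(-17009/3394) = 36*(-17009/3394) = -306162/1697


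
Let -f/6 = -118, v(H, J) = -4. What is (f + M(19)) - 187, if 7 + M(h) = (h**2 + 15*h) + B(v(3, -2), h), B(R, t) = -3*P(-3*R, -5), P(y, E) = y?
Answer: 1124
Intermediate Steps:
B(R, t) = 9*R (B(R, t) = -(-9)*R = 9*R)
f = 708 (f = -6*(-118) = 708)
M(h) = -43 + h**2 + 15*h (M(h) = -7 + ((h**2 + 15*h) + 9*(-4)) = -7 + ((h**2 + 15*h) - 36) = -7 + (-36 + h**2 + 15*h) = -43 + h**2 + 15*h)
(f + M(19)) - 187 = (708 + (-43 + 19**2 + 15*19)) - 187 = (708 + (-43 + 361 + 285)) - 187 = (708 + 603) - 187 = 1311 - 187 = 1124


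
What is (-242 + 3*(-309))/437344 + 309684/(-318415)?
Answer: -135810666431/139256889760 ≈ -0.97525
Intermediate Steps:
(-242 + 3*(-309))/437344 + 309684/(-318415) = (-242 - 927)*(1/437344) + 309684*(-1/318415) = -1169*1/437344 - 309684/318415 = -1169/437344 - 309684/318415 = -135810666431/139256889760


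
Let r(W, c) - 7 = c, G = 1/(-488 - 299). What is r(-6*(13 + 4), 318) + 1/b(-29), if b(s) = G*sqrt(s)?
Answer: 325 + 787*I*sqrt(29)/29 ≈ 325.0 + 146.14*I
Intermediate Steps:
G = -1/787 (G = 1/(-787) = -1/787 ≈ -0.0012706)
r(W, c) = 7 + c
b(s) = -sqrt(s)/787
r(-6*(13 + 4), 318) + 1/b(-29) = (7 + 318) + 1/(-I*sqrt(29)/787) = 325 + 1/(-I*sqrt(29)/787) = 325 + 787*I*sqrt(29)/29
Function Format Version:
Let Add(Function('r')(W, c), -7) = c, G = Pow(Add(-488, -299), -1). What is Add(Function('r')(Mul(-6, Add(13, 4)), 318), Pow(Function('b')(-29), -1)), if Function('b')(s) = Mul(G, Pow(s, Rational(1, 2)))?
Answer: Add(325, Mul(Rational(787, 29), I, Pow(29, Rational(1, 2)))) ≈ Add(325.00, Mul(146.14, I))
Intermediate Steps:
G = Rational(-1, 787) (G = Pow(-787, -1) = Rational(-1, 787) ≈ -0.0012706)
Function('r')(W, c) = Add(7, c)
Function('b')(s) = Mul(Rational(-1, 787), Pow(s, Rational(1, 2)))
Add(Function('r')(Mul(-6, Add(13, 4)), 318), Pow(Function('b')(-29), -1)) = Add(Add(7, 318), Pow(Mul(Rational(-1, 787), Pow(-29, Rational(1, 2))), -1)) = Add(325, Pow(Mul(Rational(-1, 787), Mul(I, Pow(29, Rational(1, 2)))), -1)) = Add(325, Pow(Mul(Rational(-1, 787), I, Pow(29, Rational(1, 2))), -1)) = Add(325, Mul(Rational(787, 29), I, Pow(29, Rational(1, 2))))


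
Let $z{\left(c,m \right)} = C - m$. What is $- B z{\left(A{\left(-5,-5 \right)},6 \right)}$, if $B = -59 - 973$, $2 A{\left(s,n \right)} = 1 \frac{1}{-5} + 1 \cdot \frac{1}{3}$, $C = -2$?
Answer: $-8256$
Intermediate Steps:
$A{\left(s,n \right)} = \frac{1}{15}$ ($A{\left(s,n \right)} = \frac{1 \frac{1}{-5} + 1 \cdot \frac{1}{3}}{2} = \frac{1 \left(- \frac{1}{5}\right) + 1 \cdot \frac{1}{3}}{2} = \frac{- \frac{1}{5} + \frac{1}{3}}{2} = \frac{1}{2} \cdot \frac{2}{15} = \frac{1}{15}$)
$z{\left(c,m \right)} = -2 - m$
$B = -1032$ ($B = -59 - 973 = -1032$)
$- B z{\left(A{\left(-5,-5 \right)},6 \right)} = - \left(-1032\right) \left(-2 - 6\right) = - \left(-1032\right) \left(-8\right) = \left(-1\right) 8256 = -8256$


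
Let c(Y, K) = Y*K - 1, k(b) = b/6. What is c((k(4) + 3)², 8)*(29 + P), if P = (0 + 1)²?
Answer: 9590/3 ≈ 3196.7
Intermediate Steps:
k(b) = b/6 (k(b) = b*(⅙) = b/6)
P = 1 (P = 1² = 1)
c(Y, K) = -1 + K*Y (c(Y, K) = K*Y - 1 = -1 + K*Y)
c((k(4) + 3)², 8)*(29 + P) = (-1 + 8*((⅙)*4 + 3)²)*(29 + 1) = (-1 + 8*(⅔ + 3)²)*30 = (-1 + 8*(11/3)²)*30 = (-1 + 8*(121/9))*30 = (-1 + 968/9)*30 = (959/9)*30 = 9590/3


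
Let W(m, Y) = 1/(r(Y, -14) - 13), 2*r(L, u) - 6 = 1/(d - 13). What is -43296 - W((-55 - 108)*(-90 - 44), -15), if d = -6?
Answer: -16495738/381 ≈ -43296.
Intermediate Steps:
r(L, u) = 113/38 (r(L, u) = 3 + 1/(2*(-6 - 13)) = 3 + (½)/(-19) = 3 + (½)*(-1/19) = 3 - 1/38 = 113/38)
W(m, Y) = -38/381 (W(m, Y) = 1/(113/38 - 13) = 1/(-381/38) = -38/381)
-43296 - W((-55 - 108)*(-90 - 44), -15) = -43296 - 1*(-38/381) = -43296 + 38/381 = -16495738/381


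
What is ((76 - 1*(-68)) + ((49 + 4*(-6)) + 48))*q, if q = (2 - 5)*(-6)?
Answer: 3906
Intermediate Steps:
q = 18 (q = -3*(-6) = 18)
((76 - 1*(-68)) + ((49 + 4*(-6)) + 48))*q = ((76 - 1*(-68)) + ((49 + 4*(-6)) + 48))*18 = ((76 + 68) + ((49 - 24) + 48))*18 = (144 + (25 + 48))*18 = (144 + 73)*18 = 217*18 = 3906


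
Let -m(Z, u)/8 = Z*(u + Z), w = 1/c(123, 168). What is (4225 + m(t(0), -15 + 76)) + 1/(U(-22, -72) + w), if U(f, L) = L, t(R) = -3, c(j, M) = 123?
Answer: 49738412/8855 ≈ 5617.0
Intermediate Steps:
w = 1/123 ≈ 0.0081301
m(Z, u) = -8*Z*(Z + u) (m(Z, u) = -8*Z*(u + Z) = -8*Z*(Z + u))
(4225 + m(t(0), -15 + 76)) + 1/(U(-22, -72) + w) = (4225 - 8*(-3)*(-3 + (-15 + 76))) + 1/(-72 + 1/123) = (4225 - 8*(-3)*(-3 + 61)) + 1/(-8855/123) = (4225 - 8*(-3)*58) - 123/8855 = (4225 + 1392) - 123/8855 = 5617 - 123/8855 = 49738412/8855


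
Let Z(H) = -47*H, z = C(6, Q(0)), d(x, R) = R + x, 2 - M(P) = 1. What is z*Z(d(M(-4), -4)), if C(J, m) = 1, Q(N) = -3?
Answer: 141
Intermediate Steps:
M(P) = 1 (M(P) = 2 - 1*1 = 2 - 1 = 1)
z = 1
z*Z(d(M(-4), -4)) = 1*(-47*(-4 + 1)) = 1*(-47*(-3)) = 1*141 = 141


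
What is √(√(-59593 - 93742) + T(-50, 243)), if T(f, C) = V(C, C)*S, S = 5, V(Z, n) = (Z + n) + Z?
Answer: √(3645 + I*√153335) ≈ 60.461 + 3.2383*I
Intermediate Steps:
V(Z, n) = n + 2*Z
T(f, C) = 15*C (T(f, C) = (C + 2*C)*5 = (3*C)*5 = 15*C)
√(√(-59593 - 93742) + T(-50, 243)) = √(√(-59593 - 93742) + 15*243) = √(√(-153335) + 3645) = √(I*√153335 + 3645) = √(3645 + I*√153335)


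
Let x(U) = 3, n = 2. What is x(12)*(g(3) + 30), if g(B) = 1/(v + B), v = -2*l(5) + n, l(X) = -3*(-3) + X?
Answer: 2067/23 ≈ 89.870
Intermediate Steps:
l(X) = 9 + X
v = -26 (v = -2*(9 + 5) + 2 = -2*14 + 2 = -28 + 2 = -26)
g(B) = 1/(-26 + B)
x(12)*(g(3) + 30) = 3*(1/(-26 + 3) + 30) = 3*(1/(-23) + 30) = 3*(-1/23 + 30) = 3*(689/23) = 2067/23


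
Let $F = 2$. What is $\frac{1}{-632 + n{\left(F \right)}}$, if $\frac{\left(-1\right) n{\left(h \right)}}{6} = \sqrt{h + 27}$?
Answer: $- \frac{158}{99595} + \frac{3 \sqrt{29}}{199190} \approx -0.0015053$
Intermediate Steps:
$n{\left(h \right)} = - 6 \sqrt{27 + h}$ ($n{\left(h \right)} = - 6 \sqrt{h + 27} = - 6 \sqrt{27 + h}$)
$\frac{1}{-632 + n{\left(F \right)}} = \frac{1}{-632 - 6 \sqrt{27 + 2}} = \frac{1}{-632 - 6 \sqrt{29}}$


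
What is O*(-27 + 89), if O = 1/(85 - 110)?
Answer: -62/25 ≈ -2.4800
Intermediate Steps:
O = -1/25 (O = 1/(-25) = -1/25 ≈ -0.040000)
O*(-27 + 89) = -(-27 + 89)/25 = -1/25*62 = -62/25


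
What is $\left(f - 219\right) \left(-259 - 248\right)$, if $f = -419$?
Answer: $323466$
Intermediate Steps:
$\left(f - 219\right) \left(-259 - 248\right) = \left(-419 - 219\right) \left(-259 - 248\right) = \left(-638\right) \left(-507\right) = 323466$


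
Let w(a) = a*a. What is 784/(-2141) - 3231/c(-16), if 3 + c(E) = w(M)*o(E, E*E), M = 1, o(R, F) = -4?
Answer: 6912083/14987 ≈ 461.21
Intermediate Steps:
w(a) = a²
c(E) = -7 (c(E) = -3 + 1²*(-4) = -3 + 1*(-4) = -3 - 4 = -7)
784/(-2141) - 3231/c(-16) = 784/(-2141) - 3231/(-7) = 784*(-1/2141) - 3231*(-⅐) = -784/2141 + 3231/7 = 6912083/14987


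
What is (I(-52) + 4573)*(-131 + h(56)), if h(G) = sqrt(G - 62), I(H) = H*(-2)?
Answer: -612687 + 4677*I*sqrt(6) ≈ -6.1269e+5 + 11456.0*I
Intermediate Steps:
I(H) = -2*H
h(G) = sqrt(-62 + G)
(I(-52) + 4573)*(-131 + h(56)) = (-2*(-52) + 4573)*(-131 + sqrt(-62 + 56)) = (104 + 4573)*(-131 + sqrt(-6)) = 4677*(-131 + I*sqrt(6)) = -612687 + 4677*I*sqrt(6)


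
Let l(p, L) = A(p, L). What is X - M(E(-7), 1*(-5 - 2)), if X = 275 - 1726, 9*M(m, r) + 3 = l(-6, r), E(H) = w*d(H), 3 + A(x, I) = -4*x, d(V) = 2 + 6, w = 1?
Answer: -1453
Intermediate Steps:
d(V) = 8
A(x, I) = -3 - 4*x
l(p, L) = -3 - 4*p
E(H) = 8 (E(H) = 1*8 = 8)
M(m, r) = 2 (M(m, r) = -⅓ + (-3 - 4*(-6))/9 = -⅓ + (-3 + 24)/9 = -⅓ + (⅑)*21 = -⅓ + 7/3 = 2)
X = -1451
X - M(E(-7), 1*(-5 - 2)) = -1451 - 1*2 = -1451 - 2 = -1453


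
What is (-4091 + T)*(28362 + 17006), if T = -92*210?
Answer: -1062110248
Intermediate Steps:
T = -19320
(-4091 + T)*(28362 + 17006) = (-4091 - 19320)*(28362 + 17006) = -23411*45368 = -1062110248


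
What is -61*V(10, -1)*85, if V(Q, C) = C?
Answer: 5185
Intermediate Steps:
-61*V(10, -1)*85 = -61*(-1)*85 = 61*85 = 5185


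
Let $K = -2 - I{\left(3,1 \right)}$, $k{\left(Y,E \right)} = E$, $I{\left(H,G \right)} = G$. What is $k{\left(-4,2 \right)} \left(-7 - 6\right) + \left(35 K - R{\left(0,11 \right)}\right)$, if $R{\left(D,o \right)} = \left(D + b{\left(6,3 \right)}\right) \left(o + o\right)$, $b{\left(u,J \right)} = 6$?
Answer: $-263$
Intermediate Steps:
$R{\left(D,o \right)} = 2 o \left(6 + D\right)$ ($R{\left(D,o \right)} = \left(D + 6\right) \left(o + o\right) = \left(6 + D\right) 2 o = 2 o \left(6 + D\right)$)
$K = -3$ ($K = -2 - 1 = -3$)
$k{\left(-4,2 \right)} \left(-7 - 6\right) + \left(35 K - R{\left(0,11 \right)}\right) = 2 \left(-7 - 6\right) + \left(35 \left(-3\right) - 2 \cdot 11 \left(6 + 0\right)\right) = 2 \left(-13\right) - \left(105 + 2 \cdot 11 \cdot 6\right) = -26 - 237 = -263$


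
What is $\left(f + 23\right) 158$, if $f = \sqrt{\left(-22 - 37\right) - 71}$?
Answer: $3634 + 158 i \sqrt{130} \approx 3634.0 + 1801.5 i$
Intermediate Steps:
$f = i \sqrt{130}$ ($f = \sqrt{\left(-22 - 37\right) - 71} = \sqrt{-59 - 71} = \sqrt{-130} = i \sqrt{130} \approx 11.402 i$)
$\left(f + 23\right) 158 = \left(i \sqrt{130} + 23\right) 158 = \left(23 + i \sqrt{130}\right) 158 = 3634 + 158 i \sqrt{130}$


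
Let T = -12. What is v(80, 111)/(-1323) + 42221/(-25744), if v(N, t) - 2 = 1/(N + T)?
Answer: -950474243/579008304 ≈ -1.6416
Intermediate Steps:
v(N, t) = 2 + 1/(-12 + N) (v(N, t) = 2 + 1/(N - 12) = 2 + 1/(-12 + N))
v(80, 111)/(-1323) + 42221/(-25744) = ((-23 + 2*80)/(-12 + 80))/(-1323) + 42221/(-25744) = ((-23 + 160)/68)*(-1/1323) + 42221*(-1/25744) = ((1/68)*137)*(-1/1323) - 42221/25744 = (137/68)*(-1/1323) - 42221/25744 = -137/89964 - 42221/25744 = -950474243/579008304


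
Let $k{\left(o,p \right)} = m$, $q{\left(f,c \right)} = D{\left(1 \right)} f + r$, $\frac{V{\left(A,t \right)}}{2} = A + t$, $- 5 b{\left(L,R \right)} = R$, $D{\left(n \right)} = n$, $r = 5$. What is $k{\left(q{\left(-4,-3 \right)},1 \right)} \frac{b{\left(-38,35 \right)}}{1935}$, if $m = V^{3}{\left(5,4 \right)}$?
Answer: $- \frac{4536}{215} \approx -21.098$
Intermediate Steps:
$b{\left(L,R \right)} = - \frac{R}{5}$
$V{\left(A,t \right)} = 2 A + 2 t$ ($V{\left(A,t \right)} = 2 \left(A + t\right) = 2 A + 2 t$)
$q{\left(f,c \right)} = 5 + f$ ($q{\left(f,c \right)} = 1 f + 5 = f + 5 = 5 + f$)
$m = 5832$ ($m = \left(2 \cdot 5 + 2 \cdot 4\right)^{3} = \left(10 + 8\right)^{3} = 18^{3} = 5832$)
$k{\left(o,p \right)} = 5832$
$k{\left(q{\left(-4,-3 \right)},1 \right)} \frac{b{\left(-38,35 \right)}}{1935} = 5832 \frac{\left(- \frac{1}{5}\right) 35}{1935} = 5832 \left(\left(-7\right) \frac{1}{1935}\right) = 5832 \left(- \frac{7}{1935}\right) = - \frac{4536}{215}$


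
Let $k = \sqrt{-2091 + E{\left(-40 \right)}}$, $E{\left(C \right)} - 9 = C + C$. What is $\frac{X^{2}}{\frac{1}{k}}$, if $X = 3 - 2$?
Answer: $i \sqrt{2162} \approx 46.497 i$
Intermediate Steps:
$X = 1$
$E{\left(C \right)} = 9 + 2 C$ ($E{\left(C \right)} = 9 + \left(C + C\right) = 9 + 2 C$)
$k = i \sqrt{2162}$ ($k = \sqrt{-2091 + \left(9 + 2 \left(-40\right)\right)} = \sqrt{-2091 + \left(9 - 80\right)} = \sqrt{-2091 - 71} = \sqrt{-2162} = i \sqrt{2162} \approx 46.497 i$)
$\frac{X^{2}}{\frac{1}{k}} = \frac{1^{2}}{\frac{1}{i \sqrt{2162}}} = 1 \frac{1}{\left(- \frac{1}{2162}\right) i \sqrt{2162}} = 1 i \sqrt{2162} = i \sqrt{2162}$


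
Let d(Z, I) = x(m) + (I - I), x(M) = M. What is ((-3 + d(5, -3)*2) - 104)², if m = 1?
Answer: 11025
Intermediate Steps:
d(Z, I) = 1 (d(Z, I) = 1 + (I - I) = 1 + 0 = 1)
((-3 + d(5, -3)*2) - 104)² = ((-3 + 1*2) - 104)² = ((-3 + 2) - 104)² = (-1 - 104)² = (-105)² = 11025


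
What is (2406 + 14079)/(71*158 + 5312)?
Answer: 1099/1102 ≈ 0.99728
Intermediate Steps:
(2406 + 14079)/(71*158 + 5312) = 16485/(11218 + 5312) = 16485/16530 = 16485*(1/16530) = 1099/1102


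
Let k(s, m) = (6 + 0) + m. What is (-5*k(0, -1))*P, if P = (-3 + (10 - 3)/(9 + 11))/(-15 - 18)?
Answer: -265/132 ≈ -2.0076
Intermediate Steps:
k(s, m) = 6 + m
P = 53/660 (P = (-3 + 7/20)/(-33) = (-3 + 7*(1/20))*(-1/33) = (-3 + 7/20)*(-1/33) = -53/20*(-1/33) = 53/660 ≈ 0.080303)
(-5*k(0, -1))*P = -5*(6 - 1)*(53/660) = -5*5*(53/660) = -25*53/660 = -265/132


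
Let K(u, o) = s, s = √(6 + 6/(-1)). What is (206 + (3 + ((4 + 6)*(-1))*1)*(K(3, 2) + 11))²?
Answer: 16641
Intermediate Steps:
s = 0 (s = √(6 + 6*(-1)) = √(6 - 6) = √0 = 0)
K(u, o) = 0
(206 + (3 + ((4 + 6)*(-1))*1)*(K(3, 2) + 11))² = (206 + (3 + ((4 + 6)*(-1))*1)*(0 + 11))² = (206 + (3 + (10*(-1))*1)*11)² = (206 + (3 - 10*1)*11)² = (206 + (3 - 10)*11)² = (206 - 7*11)² = (206 - 77)² = 129² = 16641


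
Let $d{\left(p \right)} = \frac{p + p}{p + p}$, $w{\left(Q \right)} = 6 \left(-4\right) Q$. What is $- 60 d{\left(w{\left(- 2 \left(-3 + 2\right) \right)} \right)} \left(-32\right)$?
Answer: $1920$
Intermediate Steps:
$w{\left(Q \right)} = - 24 Q$
$d{\left(p \right)} = 1$ ($d{\left(p \right)} = \frac{2 p}{2 p} = 2 p \frac{1}{2 p} = 1$)
$- 60 d{\left(w{\left(- 2 \left(-3 + 2\right) \right)} \right)} \left(-32\right) = \left(-60\right) 1 \left(-32\right) = \left(-60\right) \left(-32\right) = 1920$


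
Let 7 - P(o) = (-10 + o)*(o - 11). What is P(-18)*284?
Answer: -228620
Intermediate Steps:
P(o) = 7 - (-11 + o)*(-10 + o) (P(o) = 7 - (-10 + o)*(o - 11) = 7 - (-10 + o)*(-11 + o) = 7 - (-11 + o)*(-10 + o))
P(-18)*284 = (-103 - 1*(-18)**2 + 21*(-18))*284 = (-103 - 1*324 - 378)*284 = (-103 - 324 - 378)*284 = -805*284 = -228620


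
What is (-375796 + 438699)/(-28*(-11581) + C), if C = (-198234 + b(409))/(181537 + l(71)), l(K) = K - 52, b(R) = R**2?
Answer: 11420417068/58872770055 ≈ 0.19398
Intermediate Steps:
l(K) = -52 + K
C = -30953/181556 (C = (-198234 + 409**2)/(181537 + (-52 + 71)) = (-198234 + 167281)/(181537 + 19) = -30953/181556 ≈ -0.17049)
(-375796 + 438699)/(-28*(-11581) + C) = (-375796 + 438699)/(-28*(-11581) - 30953/181556) = 62903/(324268 - 30953/181556) = 62903/(58872770055/181556) = 62903*(181556/58872770055) = 11420417068/58872770055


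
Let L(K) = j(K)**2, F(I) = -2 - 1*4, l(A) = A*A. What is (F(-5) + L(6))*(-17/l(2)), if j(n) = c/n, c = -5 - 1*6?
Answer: 1615/144 ≈ 11.215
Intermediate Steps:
l(A) = A**2
c = -11 (c = -5 - 6 = -11)
j(n) = -11/n
F(I) = -6 (F(I) = -2 - 4 = -6)
L(K) = 121/K**2 (L(K) = (-11/K)**2 = 121/K**2)
(F(-5) + L(6))*(-17/l(2)) = (-6 + 121/6**2)*(-17/(2**2)) = (-6 + 121*(1/36))*(-17/4) = (-6 + 121/36)*(-17*1/4) = -95/36*(-17/4) = 1615/144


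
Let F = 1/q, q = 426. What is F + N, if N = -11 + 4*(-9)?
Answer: -20021/426 ≈ -46.998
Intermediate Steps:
F = 1/426 ≈ 0.0023474
N = -47 (N = -11 - 36 = -47)
F + N = 1/426 - 47 = -20021/426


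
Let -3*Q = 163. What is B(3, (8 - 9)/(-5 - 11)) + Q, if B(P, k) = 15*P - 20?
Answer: -88/3 ≈ -29.333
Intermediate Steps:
B(P, k) = -20 + 15*P
Q = -163/3 (Q = -⅓*163 = -163/3 ≈ -54.333)
B(3, (8 - 9)/(-5 - 11)) + Q = (-20 + 15*3) - 163/3 = (-20 + 45) - 163/3 = 25 - 163/3 = -88/3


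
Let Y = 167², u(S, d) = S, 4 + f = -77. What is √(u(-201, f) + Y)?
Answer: 2*√6922 ≈ 166.40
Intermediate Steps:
f = -81 (f = -4 - 77 = -81)
Y = 27889
√(u(-201, f) + Y) = √(-201 + 27889) = √27688 = 2*√6922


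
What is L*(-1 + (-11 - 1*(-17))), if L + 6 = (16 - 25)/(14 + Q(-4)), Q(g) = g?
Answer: -69/2 ≈ -34.500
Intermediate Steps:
L = -69/10 (L = -6 + (16 - 25)/(14 - 4) = -6 - 9/10 = -69/10 ≈ -6.9000)
L*(-1 + (-11 - 1*(-17))) = -69*(-1 + (-11 - 1*(-17)))/10 = -69*(-1 + (-11 + 17))/10 = -69*(-1 + 6)/10 = -69/10*5 = -69/2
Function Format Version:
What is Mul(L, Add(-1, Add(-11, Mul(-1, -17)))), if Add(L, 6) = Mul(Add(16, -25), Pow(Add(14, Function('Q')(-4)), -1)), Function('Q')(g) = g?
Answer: Rational(-69, 2) ≈ -34.500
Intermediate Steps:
L = Rational(-69, 10) (L = Add(-6, Mul(Add(16, -25), Pow(Add(14, -4), -1))) = Add(-6, Mul(-9, Pow(10, -1))) = Add(-6, Mul(-9, Rational(1, 10))) = Add(-6, Rational(-9, 10)) = Rational(-69, 10) ≈ -6.9000)
Mul(L, Add(-1, Add(-11, Mul(-1, -17)))) = Mul(Rational(-69, 10), Add(-1, Add(-11, Mul(-1, -17)))) = Mul(Rational(-69, 10), Add(-1, Add(-11, 17))) = Mul(Rational(-69, 10), Add(-1, 6)) = Mul(Rational(-69, 10), 5) = Rational(-69, 2)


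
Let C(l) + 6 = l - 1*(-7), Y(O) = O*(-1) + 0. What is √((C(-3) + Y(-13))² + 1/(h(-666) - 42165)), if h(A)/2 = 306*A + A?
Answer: 2*√75991466498/50121 ≈ 11.000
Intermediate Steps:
Y(O) = -O (Y(O) = -O + 0 = -O)
h(A) = 614*A (h(A) = 2*(306*A + A) = 2*(307*A) = 614*A)
C(l) = 1 + l (C(l) = -6 + (l - 1*(-7)) = -6 + (l + 7) = -6 + (7 + l) = 1 + l)
√((C(-3) + Y(-13))² + 1/(h(-666) - 42165)) = √(((1 - 3) - 1*(-13))² + 1/(614*(-666) - 42165)) = √((-2 + 13)² + 1/(-408924 - 42165)) = √(11² + 1/(-451089)) = √(121 - 1/451089) = √(54581768/451089) = 2*√75991466498/50121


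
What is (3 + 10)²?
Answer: 169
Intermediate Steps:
(3 + 10)² = 13² = 169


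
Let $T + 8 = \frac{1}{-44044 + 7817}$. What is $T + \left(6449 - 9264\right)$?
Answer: $- \frac{102268822}{36227} \approx -2823.0$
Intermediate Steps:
$T = - \frac{289817}{36227}$ ($T = -8 + \frac{1}{-44044 + 7817} = -8 + \frac{1}{-36227} = -8 - \frac{1}{36227} = - \frac{289817}{36227} \approx -8.0$)
$T + \left(6449 - 9264\right) = - \frac{289817}{36227} + \left(6449 - 9264\right) = - \frac{289817}{36227} - 2815 = - \frac{102268822}{36227}$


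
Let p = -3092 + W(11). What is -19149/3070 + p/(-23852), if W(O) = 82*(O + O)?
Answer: -113196947/18306410 ≈ -6.1835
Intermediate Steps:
W(O) = 164*O (W(O) = 82*(2*O) = 164*O)
p = -1288 (p = -3092 + 164*11 = -3092 + 1804 = -1288)
-19149/3070 + p/(-23852) = -19149/3070 - 1288/(-23852) = -19149*1/3070 - 1288*(-1/23852) = -19149/3070 + 322/5963 = -113196947/18306410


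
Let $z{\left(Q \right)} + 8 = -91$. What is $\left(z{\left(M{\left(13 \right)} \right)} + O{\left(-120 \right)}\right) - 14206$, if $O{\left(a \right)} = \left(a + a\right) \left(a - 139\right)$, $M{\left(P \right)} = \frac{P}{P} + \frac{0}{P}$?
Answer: $47855$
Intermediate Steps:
$M{\left(P \right)} = 1$ ($M{\left(P \right)} = 1 + 0 = 1$)
$z{\left(Q \right)} = -99$ ($z{\left(Q \right)} = -8 - 91 = -99$)
$O{\left(a \right)} = 2 a \left(-139 + a\right)$
$\left(z{\left(M{\left(13 \right)} \right)} + O{\left(-120 \right)}\right) - 14206 = \left(-99 + 2 \left(-120\right) \left(-139 - 120\right)\right) - 14206 = \left(-99 + 2 \left(-120\right) \left(-259\right)\right) - 14206 = \left(-99 + 62160\right) - 14206 = 62061 - 14206 = 47855$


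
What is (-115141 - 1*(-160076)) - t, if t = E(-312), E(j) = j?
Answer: 45247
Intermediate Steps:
t = -312
(-115141 - 1*(-160076)) - t = (-115141 - 1*(-160076)) - 1*(-312) = (-115141 + 160076) + 312 = 44935 + 312 = 45247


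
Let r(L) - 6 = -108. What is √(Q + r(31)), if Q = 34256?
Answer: √34154 ≈ 184.81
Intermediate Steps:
r(L) = -102 (r(L) = 6 - 108 = -102)
√(Q + r(31)) = √(34256 - 102) = √34154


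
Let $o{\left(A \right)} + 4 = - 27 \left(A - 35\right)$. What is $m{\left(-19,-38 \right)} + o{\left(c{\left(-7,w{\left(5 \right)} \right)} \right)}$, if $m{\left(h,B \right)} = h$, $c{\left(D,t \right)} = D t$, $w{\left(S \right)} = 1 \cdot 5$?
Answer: $1867$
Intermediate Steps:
$w{\left(S \right)} = 5$
$o{\left(A \right)} = 941 - 27 A$ ($o{\left(A \right)} = -4 - 27 \left(A - 35\right) = -4 - 27 \left(-35 + A\right) = -4 - \left(-945 + 27 A\right) = 941 - 27 A$)
$m{\left(-19,-38 \right)} + o{\left(c{\left(-7,w{\left(5 \right)} \right)} \right)} = -19 - \left(-941 + 27 \left(\left(-7\right) 5\right)\right) = -19 + \left(941 - -945\right) = -19 + \left(941 + 945\right) = -19 + 1886 = 1867$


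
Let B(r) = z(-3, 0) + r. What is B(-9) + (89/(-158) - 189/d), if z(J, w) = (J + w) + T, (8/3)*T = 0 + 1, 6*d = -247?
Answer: -1185953/156104 ≈ -7.5972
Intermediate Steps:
d = -247/6 (d = (1/6)*(-247) = -247/6 ≈ -41.167)
T = 3/8 (T = 3*(0 + 1)/8 = (3/8)*1 = 3/8 ≈ 0.37500)
z(J, w) = 3/8 + J + w (z(J, w) = (J + w) + 3/8 = 3/8 + J + w)
B(r) = -21/8 + r (B(r) = (3/8 - 3 + 0) + r = -21/8 + r)
B(-9) + (89/(-158) - 189/d) = (-21/8 - 9) + (89/(-158) - 189/(-247/6)) = -93/8 + (89*(-1/158) - 189*(-6/247)) = -93/8 + (-89/158 + 1134/247) = -93/8 + 157189/39026 = -1185953/156104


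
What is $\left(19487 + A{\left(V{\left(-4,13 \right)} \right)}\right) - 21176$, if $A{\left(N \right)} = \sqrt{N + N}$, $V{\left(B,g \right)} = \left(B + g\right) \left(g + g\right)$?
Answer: $-1689 + 6 \sqrt{13} \approx -1667.4$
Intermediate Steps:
$V{\left(B,g \right)} = 2 g \left(B + g\right)$ ($V{\left(B,g \right)} = \left(B + g\right) 2 g = 2 g \left(B + g\right)$)
$A{\left(N \right)} = \sqrt{2} \sqrt{N}$ ($A{\left(N \right)} = \sqrt{2 N} = \sqrt{2} \sqrt{N}$)
$\left(19487 + A{\left(V{\left(-4,13 \right)} \right)}\right) - 21176 = \left(19487 + \sqrt{2} \sqrt{2 \cdot 13 \left(-4 + 13\right)}\right) - 21176 = \left(19487 + \sqrt{2} \sqrt{2 \cdot 13 \cdot 9}\right) - 21176 = \left(19487 + \sqrt{2} \sqrt{234}\right) - 21176 = \left(19487 + \sqrt{2} \cdot 3 \sqrt{26}\right) - 21176 = \left(19487 + 6 \sqrt{13}\right) - 21176 = -1689 + 6 \sqrt{13}$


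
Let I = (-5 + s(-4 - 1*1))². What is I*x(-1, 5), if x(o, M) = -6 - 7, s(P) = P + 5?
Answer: -325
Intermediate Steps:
s(P) = 5 + P
x(o, M) = -13
I = 25 (I = (-5 + (5 + (-4 - 1*1)))² = (-5 + (5 + (-4 - 1)))² = (-5 + (5 - 5))² = (-5 + 0)² = (-5)² = 25)
I*x(-1, 5) = 25*(-13) = -325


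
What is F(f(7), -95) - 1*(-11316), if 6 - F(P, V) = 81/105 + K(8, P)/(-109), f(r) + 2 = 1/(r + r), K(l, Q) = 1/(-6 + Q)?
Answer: 4794143567/423465 ≈ 11321.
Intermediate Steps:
f(r) = -2 + 1/(2*r) (f(r) = -2 + 1/(r + r) = -2 + 1/(2*r))
F(P, V) = 183/35 + 1/(109*(-6 + P)) (F(P, V) = 6 - (81/105 + 1/((-6 + P)*(-109))) = 6 - (81*(1/105) - 1/109/(-6 + P)) = 6 - (27/35 - 1/(109*(-6 + P))) = 6 + (-27/35 + 1/(109*(-6 + P))) = 183/35 + 1/(109*(-6 + P)))
F(f(7), -95) - 1*(-11316) = (-119647 + 19947*(-2 + (½)/7))/(3815*(-6 + (-2 + (½)/7))) - 1*(-11316) = (-119647 + 19947*(-2 + (½)*(⅐)))/(3815*(-6 + (-2 + (½)*(⅐)))) + 11316 = (-119647 + 19947*(-2 + 1/14))/(3815*(-6 + (-2 + 1/14))) + 11316 = (-119647 + 19947*(-27/14))/(3815*(-6 - 27/14)) + 11316 = (-119647 - 538569/14)/(3815*(-111/14)) + 11316 = (1/3815)*(-14/111)*(-2213627/14) + 11316 = 2213627/423465 + 11316 = 4794143567/423465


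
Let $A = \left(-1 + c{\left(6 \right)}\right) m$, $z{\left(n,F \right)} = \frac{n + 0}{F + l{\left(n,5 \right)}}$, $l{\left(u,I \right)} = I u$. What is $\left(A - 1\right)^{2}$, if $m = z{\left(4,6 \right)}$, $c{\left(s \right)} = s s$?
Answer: $\frac{3249}{169} \approx 19.225$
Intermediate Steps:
$c{\left(s \right)} = s^{2}$
$z{\left(n,F \right)} = \frac{n}{F + 5 n}$ ($z{\left(n,F \right)} = \frac{n + 0}{F + 5 n} = \frac{n}{F + 5 n}$)
$m = \frac{2}{13}$ ($m = \frac{4}{6 + 5 \cdot 4} = \frac{4}{6 + 20} = \frac{4}{26} = 4 \cdot \frac{1}{26} = \frac{2}{13} \approx 0.15385$)
$A = \frac{70}{13}$ ($A = \left(-1 + 6^{2}\right) \frac{2}{13} = \left(-1 + 36\right) \frac{2}{13} = 35 \cdot \frac{2}{13} = \frac{70}{13} \approx 5.3846$)
$\left(A - 1\right)^{2} = \left(\frac{70}{13} - 1\right)^{2} = \left(\frac{57}{13}\right)^{2} = \frac{3249}{169}$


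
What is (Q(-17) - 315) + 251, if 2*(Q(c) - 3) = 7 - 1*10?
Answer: -125/2 ≈ -62.500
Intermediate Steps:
Q(c) = 3/2 (Q(c) = 3 + (7 - 1*10)/2 = 3 + (7 - 10)/2 = 3 + (½)*(-3) = 3 - 3/2 = 3/2)
(Q(-17) - 315) + 251 = (3/2 - 315) + 251 = -627/2 + 251 = -125/2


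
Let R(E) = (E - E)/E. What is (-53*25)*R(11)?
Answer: 0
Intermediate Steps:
R(E) = 0 (R(E) = 0/E = 0)
(-53*25)*R(11) = -53*25*0 = -1325*0 = 0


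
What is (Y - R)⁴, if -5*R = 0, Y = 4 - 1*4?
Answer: 0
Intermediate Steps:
Y = 0 (Y = 4 - 4 = 0)
R = 0 (R = -⅕*0 = 0)
(Y - R)⁴ = (0 - 1*0)⁴ = (0 + 0)⁴ = 0⁴ = 0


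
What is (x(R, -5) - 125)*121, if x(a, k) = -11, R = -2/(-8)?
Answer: -16456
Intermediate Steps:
R = ¼ (R = -2*(-⅛) = ¼ ≈ 0.25000)
(x(R, -5) - 125)*121 = (-11 - 125)*121 = -136*121 = -16456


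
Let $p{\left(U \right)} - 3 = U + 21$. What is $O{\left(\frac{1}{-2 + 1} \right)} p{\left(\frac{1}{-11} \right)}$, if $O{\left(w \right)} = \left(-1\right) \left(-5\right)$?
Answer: $\frac{1315}{11} \approx 119.55$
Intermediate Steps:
$O{\left(w \right)} = 5$
$p{\left(U \right)} = 24 + U$ ($p{\left(U \right)} = 3 + \left(U + 21\right) = 3 + \left(21 + U\right) = 24 + U$)
$O{\left(\frac{1}{-2 + 1} \right)} p{\left(\frac{1}{-11} \right)} = 5 \left(24 + \frac{1}{-11}\right) = 5 \left(24 - \frac{1}{11}\right) = 5 \cdot \frac{263}{11} = \frac{1315}{11}$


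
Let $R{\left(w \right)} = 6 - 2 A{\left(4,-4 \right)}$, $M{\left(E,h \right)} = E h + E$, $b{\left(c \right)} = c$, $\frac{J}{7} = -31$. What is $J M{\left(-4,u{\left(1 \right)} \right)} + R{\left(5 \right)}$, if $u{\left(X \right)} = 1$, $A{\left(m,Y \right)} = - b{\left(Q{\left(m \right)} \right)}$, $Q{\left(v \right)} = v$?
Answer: $1750$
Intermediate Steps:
$J = -217$ ($J = 7 \left(-31\right) = -217$)
$A{\left(m,Y \right)} = - m$
$M{\left(E,h \right)} = E + E h$
$R{\left(w \right)} = 14$ ($R{\left(w \right)} = 6 - 2 \left(\left(-1\right) 4\right) = 6 - -8 = 6 + 8 = 14$)
$J M{\left(-4,u{\left(1 \right)} \right)} + R{\left(5 \right)} = - 217 \left(- 4 \left(1 + 1\right)\right) + 14 = - 217 \left(\left(-4\right) 2\right) + 14 = \left(-217\right) \left(-8\right) + 14 = 1736 + 14 = 1750$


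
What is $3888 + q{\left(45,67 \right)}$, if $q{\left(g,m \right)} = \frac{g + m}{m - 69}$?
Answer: $3832$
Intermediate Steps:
$q{\left(g,m \right)} = \frac{g + m}{-69 + m}$
$3888 + q{\left(45,67 \right)} = 3888 + \frac{45 + 67}{-69 + 67} = 3888 + \frac{1}{-2} \cdot 112 = 3888 - 56 = 3832$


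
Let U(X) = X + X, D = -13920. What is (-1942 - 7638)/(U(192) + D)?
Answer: 2395/3384 ≈ 0.70774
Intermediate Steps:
U(X) = 2*X
(-1942 - 7638)/(U(192) + D) = (-1942 - 7638)/(2*192 - 13920) = -9580/(384 - 13920) = -9580/(-13536) = -9580*(-1/13536) = 2395/3384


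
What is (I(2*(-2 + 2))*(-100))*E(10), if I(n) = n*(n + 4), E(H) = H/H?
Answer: 0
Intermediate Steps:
E(H) = 1
I(n) = n*(4 + n)
(I(2*(-2 + 2))*(-100))*E(10) = (((2*(-2 + 2))*(4 + 2*(-2 + 2)))*(-100))*1 = (((2*0)*(4 + 2*0))*(-100))*1 = ((0*(4 + 0))*(-100))*1 = ((0*4)*(-100))*1 = (0*(-100))*1 = 0*1 = 0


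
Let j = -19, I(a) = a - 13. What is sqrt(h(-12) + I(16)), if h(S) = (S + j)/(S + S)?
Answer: sqrt(618)/12 ≈ 2.0716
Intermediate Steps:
I(a) = -13 + a
h(S) = (-19 + S)/(2*S) (h(S) = (S - 19)/(S + S) = (-19 + S)/((2*S)) = (-19 + S)*(1/(2*S)) = (-19 + S)/(2*S))
sqrt(h(-12) + I(16)) = sqrt((1/2)*(-19 - 12)/(-12) + (-13 + 16)) = sqrt((1/2)*(-1/12)*(-31) + 3) = sqrt(31/24 + 3) = sqrt(103/24) = sqrt(618)/12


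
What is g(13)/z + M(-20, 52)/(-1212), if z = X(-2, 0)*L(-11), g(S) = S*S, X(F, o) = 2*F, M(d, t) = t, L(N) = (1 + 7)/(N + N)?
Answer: 563069/4848 ≈ 116.14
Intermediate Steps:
L(N) = 4/N (L(N) = 8/((2*N)) = 8*(1/(2*N)) = 4/N)
g(S) = S²
z = 16/11 (z = (2*(-2))*(4/(-11)) = -16*(-1)/11 = -4*(-4/11) = 16/11 ≈ 1.4545)
g(13)/z + M(-20, 52)/(-1212) = 13²/(16/11) + 52/(-1212) = 169*(11/16) + 52*(-1/1212) = 1859/16 - 13/303 = 563069/4848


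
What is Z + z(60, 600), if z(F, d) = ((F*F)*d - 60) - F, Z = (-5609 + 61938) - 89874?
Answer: 2126335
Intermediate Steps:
Z = -33545 (Z = 56329 - 89874 = -33545)
z(F, d) = -60 - F + d*F² (z(F, d) = (F²*d - 60) - F = (d*F² - 60) - F = (-60 + d*F²) - F = -60 - F + d*F²)
Z + z(60, 600) = -33545 + (-60 - 1*60 + 600*60²) = -33545 + (-60 - 60 + 600*3600) = -33545 + (-60 - 60 + 2160000) = -33545 + 2159880 = 2126335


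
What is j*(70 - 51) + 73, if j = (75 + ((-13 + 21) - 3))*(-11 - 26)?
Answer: -56167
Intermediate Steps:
j = -2960 (j = (75 + (8 - 3))*(-37) = (75 + 5)*(-37) = 80*(-37) = -2960)
j*(70 - 51) + 73 = -2960*(70 - 51) + 73 = -2960*19 + 73 = -56240 + 73 = -56167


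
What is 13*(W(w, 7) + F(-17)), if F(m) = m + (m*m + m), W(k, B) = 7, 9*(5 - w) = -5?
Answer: 3406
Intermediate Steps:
w = 50/9 (w = 5 - 1/9*(-5) = 5 + 5/9 = 50/9 ≈ 5.5556)
F(m) = m**2 + 2*m (F(m) = m + (m**2 + m) = m + (m + m**2) = m**2 + 2*m)
13*(W(w, 7) + F(-17)) = 13*(7 - 17*(2 - 17)) = 13*(7 - 17*(-15)) = 13*(7 + 255) = 13*262 = 3406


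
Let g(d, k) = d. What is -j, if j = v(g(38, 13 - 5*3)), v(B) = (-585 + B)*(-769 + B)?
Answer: -399857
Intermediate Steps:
v(B) = (-769 + B)*(-585 + B)
j = 399857 (j = 449865 + 38**2 - 1354*38 = 449865 + 1444 - 51452 = 399857)
-j = -1*399857 = -399857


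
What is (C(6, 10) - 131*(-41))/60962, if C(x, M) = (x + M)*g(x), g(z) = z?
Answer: 497/5542 ≈ 0.089679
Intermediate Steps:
C(x, M) = x*(M + x) (C(x, M) = (x + M)*x = (M + x)*x = x*(M + x))
(C(6, 10) - 131*(-41))/60962 = (6*(10 + 6) - 131*(-41))/60962 = (6*16 + 5371)*(1/60962) = (96 + 5371)*(1/60962) = 5467*(1/60962) = 497/5542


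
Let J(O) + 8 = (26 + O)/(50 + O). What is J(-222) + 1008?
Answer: 43049/43 ≈ 1001.1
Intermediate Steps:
J(O) = -8 + (26 + O)/(50 + O)
J(-222) + 1008 = (-374 - 7*(-222))/(50 - 222) + 1008 = (-374 + 1554)/(-172) + 1008 = -1/172*1180 + 1008 = -295/43 + 1008 = 43049/43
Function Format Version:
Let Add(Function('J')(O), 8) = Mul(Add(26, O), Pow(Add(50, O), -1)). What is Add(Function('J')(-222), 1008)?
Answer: Rational(43049, 43) ≈ 1001.1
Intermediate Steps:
Function('J')(O) = Add(-8, Mul(Pow(Add(50, O), -1), Add(26, O))) (Function('J')(O) = Add(-8, Mul(Add(26, O), Pow(Add(50, O), -1))) = Add(-8, Mul(Pow(Add(50, O), -1), Add(26, O))))
Add(Function('J')(-222), 1008) = Add(Mul(Pow(Add(50, -222), -1), Add(-374, Mul(-7, -222))), 1008) = Add(Mul(Pow(-172, -1), Add(-374, 1554)), 1008) = Add(Mul(Rational(-1, 172), 1180), 1008) = Add(Rational(-295, 43), 1008) = Rational(43049, 43)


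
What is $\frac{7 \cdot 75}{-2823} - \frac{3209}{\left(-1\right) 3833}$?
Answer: $\frac{2348894}{3606853} \approx 0.65123$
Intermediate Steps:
$\frac{7 \cdot 75}{-2823} - \frac{3209}{\left(-1\right) 3833} = 525 \left(- \frac{1}{2823}\right) - \frac{3209}{-3833} = - \frac{175}{941} - - \frac{3209}{3833} = - \frac{175}{941} + \frac{3209}{3833} = \frac{2348894}{3606853}$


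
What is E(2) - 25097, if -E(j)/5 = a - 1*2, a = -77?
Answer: -24702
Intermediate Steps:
E(j) = 395 (E(j) = -5*(-77 - 1*2) = -5*(-77 - 2) = -5*(-79) = 395)
E(2) - 25097 = 395 - 25097 = -24702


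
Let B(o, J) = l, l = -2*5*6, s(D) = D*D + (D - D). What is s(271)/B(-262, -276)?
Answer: -73441/60 ≈ -1224.0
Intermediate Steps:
s(D) = D² (s(D) = D² + 0 = D²)
l = -60 (l = -10*6 = -60)
B(o, J) = -60
s(271)/B(-262, -276) = 271²/(-60) = 73441*(-1/60) = -73441/60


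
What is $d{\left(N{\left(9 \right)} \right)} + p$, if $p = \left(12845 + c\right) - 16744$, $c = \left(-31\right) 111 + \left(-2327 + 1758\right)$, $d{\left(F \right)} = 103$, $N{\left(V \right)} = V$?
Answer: $-7806$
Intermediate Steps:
$c = -4010$ ($c = -3441 - 569 = -4010$)
$p = -7909$ ($p = \left(12845 - 4010\right) - 16744 = 8835 - 16744 = -7909$)
$d{\left(N{\left(9 \right)} \right)} + p = 103 - 7909 = -7806$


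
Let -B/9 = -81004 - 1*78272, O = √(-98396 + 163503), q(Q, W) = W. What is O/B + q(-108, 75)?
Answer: 75 + √65107/1433484 ≈ 75.000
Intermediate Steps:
O = √65107 ≈ 255.16
B = 1433484 (B = -9*(-81004 - 1*78272) = -9*(-81004 - 78272) = -9*(-159276) = 1433484)
O/B + q(-108, 75) = √65107/1433484 + 75 = 75 + √65107/1433484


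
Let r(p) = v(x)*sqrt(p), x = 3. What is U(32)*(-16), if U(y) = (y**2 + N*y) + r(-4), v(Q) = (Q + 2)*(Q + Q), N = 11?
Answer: -22016 - 960*I ≈ -22016.0 - 960.0*I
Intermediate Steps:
v(Q) = 2*Q*(2 + Q) (v(Q) = (2 + Q)*(2*Q) = 2*Q*(2 + Q))
r(p) = 30*sqrt(p) (r(p) = (2*3*(2 + 3))*sqrt(p) = (2*3*5)*sqrt(p) = 30*sqrt(p))
U(y) = y**2 + 11*y + 60*I (U(y) = (y**2 + 11*y) + 30*sqrt(-4) = (y**2 + 11*y) + 30*(2*I) = (y**2 + 11*y) + 60*I = y**2 + 11*y + 60*I)
U(32)*(-16) = (32**2 + 11*32 + 60*I)*(-16) = (1024 + 352 + 60*I)*(-16) = (1376 + 60*I)*(-16) = -22016 - 960*I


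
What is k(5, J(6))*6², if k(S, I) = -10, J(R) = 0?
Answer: -360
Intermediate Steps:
k(5, J(6))*6² = -10*6² = -10*36 = -360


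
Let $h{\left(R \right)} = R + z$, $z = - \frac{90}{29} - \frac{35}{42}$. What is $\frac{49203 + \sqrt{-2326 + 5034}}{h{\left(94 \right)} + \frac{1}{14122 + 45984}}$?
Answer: $\frac{128646705033}{235480325} + \frac{5229222 \sqrt{677}}{235480325} \approx 546.89$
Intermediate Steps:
$z = - \frac{685}{174}$ ($z = \left(-90\right) \frac{1}{29} - \frac{5}{6} = - \frac{90}{29} - \frac{5}{6} = - \frac{685}{174} \approx -3.9368$)
$h{\left(R \right)} = - \frac{685}{174} + R$ ($h{\left(R \right)} = R - \frac{685}{174} = - \frac{685}{174} + R$)
$\frac{49203 + \sqrt{-2326 + 5034}}{h{\left(94 \right)} + \frac{1}{14122 + 45984}} = \frac{49203 + \sqrt{-2326 + 5034}}{\left(- \frac{685}{174} + 94\right) + \frac{1}{14122 + 45984}} = \frac{49203 + \sqrt{2708}}{\frac{15671}{174} + \frac{1}{60106}} = \frac{49203 + 2 \sqrt{677}}{\frac{15671}{174} + \frac{1}{60106}} = \frac{49203 + 2 \sqrt{677}}{\frac{235480325}{2614611}} = \left(49203 + 2 \sqrt{677}\right) \frac{2614611}{235480325} = \frac{128646705033}{235480325} + \frac{5229222 \sqrt{677}}{235480325}$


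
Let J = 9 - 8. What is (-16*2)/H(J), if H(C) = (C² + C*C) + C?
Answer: -32/3 ≈ -10.667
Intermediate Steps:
J = 1
H(C) = C + 2*C² (H(C) = (C² + C²) + C = 2*C² + C = C + 2*C²)
(-16*2)/H(J) = (-16*2)/((1*(1 + 2*1))) = -32/(1 + 2) = -32/(1*3) = -32/3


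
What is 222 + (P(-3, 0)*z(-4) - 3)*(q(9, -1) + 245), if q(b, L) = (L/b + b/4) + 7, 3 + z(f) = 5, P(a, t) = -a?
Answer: 11813/12 ≈ 984.42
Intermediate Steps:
z(f) = 2 (z(f) = -3 + 5 = 2)
q(b, L) = 7 + b/4 + L/b (q(b, L) = (L/b + b*(¼)) + 7 = (L/b + b/4) + 7 = (b/4 + L/b) + 7 = 7 + b/4 + L/b)
222 + (P(-3, 0)*z(-4) - 3)*(q(9, -1) + 245) = 222 + (-1*(-3)*2 - 3)*((7 + (¼)*9 - 1/9) + 245) = 222 + (3*2 - 3)*((7 + 9/4 - 1*⅑) + 245) = 222 + (6 - 3)*((7 + 9/4 - ⅑) + 245) = 222 + 3*(329/36 + 245) = 222 + 3*(9149/36) = 222 + 9149/12 = 11813/12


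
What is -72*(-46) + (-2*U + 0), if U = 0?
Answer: 3312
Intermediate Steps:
-72*(-46) + (-2*U + 0) = -72*(-46) + (-2*0 + 0) = 3312 + (0 + 0) = 3312 + 0 = 3312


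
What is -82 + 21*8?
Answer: 86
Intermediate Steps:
-82 + 21*8 = -82 + 168 = 86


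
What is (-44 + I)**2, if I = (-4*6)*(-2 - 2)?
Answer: 2704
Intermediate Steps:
I = 96 (I = -24*(-4) = 96)
(-44 + I)**2 = (-44 + 96)**2 = 52**2 = 2704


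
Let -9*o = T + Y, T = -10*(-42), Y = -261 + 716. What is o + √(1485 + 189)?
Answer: -875/9 + 3*√186 ≈ -56.308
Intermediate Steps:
Y = 455
T = 420
o = -875/9 (o = -(420 + 455)/9 = -⅑*875 = -875/9 ≈ -97.222)
o + √(1485 + 189) = -875/9 + √(1485 + 189) = -875/9 + √1674 = -875/9 + 3*√186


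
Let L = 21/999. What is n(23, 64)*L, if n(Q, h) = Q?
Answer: 161/333 ≈ 0.48348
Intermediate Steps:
L = 7/333 (L = 21*(1/999) = 7/333 ≈ 0.021021)
n(23, 64)*L = 23*(7/333) = 161/333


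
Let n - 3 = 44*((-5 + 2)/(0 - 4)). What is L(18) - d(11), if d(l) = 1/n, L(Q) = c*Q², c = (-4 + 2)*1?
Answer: -23329/36 ≈ -648.03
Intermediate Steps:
c = -2 (c = -2*1 = -2)
L(Q) = -2*Q²
n = 36 (n = 3 + 44*((-5 + 2)/(0 - 4)) = 3 + 44*(-3/(-4)) = 3 + 44*(-3*(-¼)) = 3 + 44*(¾) = 3 + 33 = 36)
d(l) = 1/36
L(18) - d(11) = -2*18² - 1*1/36 = -2*324 - 1/36 = -648 - 1/36 = -23329/36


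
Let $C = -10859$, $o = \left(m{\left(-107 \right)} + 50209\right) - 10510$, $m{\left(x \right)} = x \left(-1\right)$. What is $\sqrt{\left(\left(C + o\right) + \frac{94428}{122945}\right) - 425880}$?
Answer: $\frac{i \sqrt{5999818444781865}}{122945} \approx 630.03 i$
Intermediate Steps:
$m{\left(x \right)} = - x$
$o = 39806$ ($o = \left(\left(-1\right) \left(-107\right) + 50209\right) - 10510 = \left(107 + 50209\right) - 10510 = 50316 - 10510 = 39806$)
$\sqrt{\left(\left(C + o\right) + \frac{94428}{122945}\right) - 425880} = \sqrt{\left(\left(-10859 + 39806\right) + \frac{94428}{122945}\right) - 425880} = \sqrt{\left(28947 + 94428 \cdot \frac{1}{122945}\right) - 425880} = \sqrt{\left(28947 + \frac{94428}{122945}\right) - 425880} = \sqrt{\frac{3558983343}{122945} - 425880} = \sqrt{- \frac{48800833257}{122945}} = \frac{i \sqrt{5999818444781865}}{122945}$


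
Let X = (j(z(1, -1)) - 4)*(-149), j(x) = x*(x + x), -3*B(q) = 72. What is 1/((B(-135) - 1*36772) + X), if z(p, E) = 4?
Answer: -1/40968 ≈ -2.4409e-5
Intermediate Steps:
B(q) = -24 (B(q) = -1/3*72 = -24)
j(x) = 2*x**2 (j(x) = x*(2*x) = 2*x**2)
X = -4172 (X = (2*4**2 - 4)*(-149) = (2*16 - 4)*(-149) = (32 - 4)*(-149) = 28*(-149) = -4172)
1/((B(-135) - 1*36772) + X) = 1/((-24 - 1*36772) - 4172) = 1/((-24 - 36772) - 4172) = 1/(-36796 - 4172) = 1/(-40968) = -1/40968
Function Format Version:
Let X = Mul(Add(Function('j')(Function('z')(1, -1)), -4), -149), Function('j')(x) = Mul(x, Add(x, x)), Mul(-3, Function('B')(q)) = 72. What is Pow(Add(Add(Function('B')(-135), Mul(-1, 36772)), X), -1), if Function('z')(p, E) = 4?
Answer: Rational(-1, 40968) ≈ -2.4409e-5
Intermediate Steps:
Function('B')(q) = -24 (Function('B')(q) = Mul(Rational(-1, 3), 72) = -24)
Function('j')(x) = Mul(2, Pow(x, 2)) (Function('j')(x) = Mul(x, Mul(2, x)) = Mul(2, Pow(x, 2)))
X = -4172 (X = Mul(Add(Mul(2, Pow(4, 2)), -4), -149) = Mul(Add(Mul(2, 16), -4), -149) = Mul(Add(32, -4), -149) = Mul(28, -149) = -4172)
Pow(Add(Add(Function('B')(-135), Mul(-1, 36772)), X), -1) = Pow(Add(Add(-24, Mul(-1, 36772)), -4172), -1) = Pow(Add(Add(-24, -36772), -4172), -1) = Pow(Add(-36796, -4172), -1) = Pow(-40968, -1) = Rational(-1, 40968)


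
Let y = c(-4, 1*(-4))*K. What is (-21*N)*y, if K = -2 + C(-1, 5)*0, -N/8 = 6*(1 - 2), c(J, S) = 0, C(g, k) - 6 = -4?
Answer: 0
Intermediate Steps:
C(g, k) = 2 (C(g, k) = 6 - 4 = 2)
N = 48 (N = -48*(1 - 2) = -48*(-1) = -8*(-6) = 48)
K = -2 (K = -2 + 2*0 = -2 + 0 = -2)
y = 0 (y = 0*(-2) = 0)
(-21*N)*y = -21*48*0 = -1008*0 = 0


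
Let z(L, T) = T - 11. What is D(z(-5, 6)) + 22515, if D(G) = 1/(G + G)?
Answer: 225149/10 ≈ 22515.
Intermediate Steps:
z(L, T) = -11 + T
D(G) = 1/(2*G)
D(z(-5, 6)) + 22515 = 1/(2*(-11 + 6)) + 22515 = (½)/(-5) + 22515 = (½)*(-⅕) + 22515 = -⅒ + 22515 = 225149/10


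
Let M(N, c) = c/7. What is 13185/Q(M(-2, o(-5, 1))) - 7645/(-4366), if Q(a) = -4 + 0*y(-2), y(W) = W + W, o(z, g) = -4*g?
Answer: -28767565/8732 ≈ -3294.5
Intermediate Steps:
y(W) = 2*W
M(N, c) = c/7 (M(N, c) = c*(⅐) = c/7)
Q(a) = -4 (Q(a) = -4 + 0*(2*(-2)) = -4 + 0*(-4) = -4 + 0 = -4)
13185/Q(M(-2, o(-5, 1))) - 7645/(-4366) = 13185/(-4) - 7645/(-4366) = 13185*(-¼) - 7645*(-1/4366) = -13185/4 + 7645/4366 = -28767565/8732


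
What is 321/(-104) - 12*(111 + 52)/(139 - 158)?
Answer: 197325/1976 ≈ 99.861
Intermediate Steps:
321/(-104) - 12*(111 + 52)/(139 - 158) = 321*(-1/104) - 12/((-19/163)) = -321/104 - 12/((-19*1/163)) = -321/104 - 12/(-19/163) = -321/104 - 12*(-163/19) = -321/104 + 1956/19 = 197325/1976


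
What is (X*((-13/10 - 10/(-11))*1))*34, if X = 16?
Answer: -11696/55 ≈ -212.65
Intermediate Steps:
(X*((-13/10 - 10/(-11))*1))*34 = (16*((-13/10 - 10/(-11))*1))*34 = (16*((-13*⅒ - 10*(-1/11))*1))*34 = (16*((-13/10 + 10/11)*1))*34 = (16*(-43/110*1))*34 = (16*(-43/110))*34 = -344/55*34 = -11696/55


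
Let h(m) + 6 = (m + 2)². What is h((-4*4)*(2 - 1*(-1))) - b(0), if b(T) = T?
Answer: 2110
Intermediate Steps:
h(m) = -6 + (2 + m)² (h(m) = -6 + (m + 2)² = -6 + (2 + m)²)
h((-4*4)*(2 - 1*(-1))) - b(0) = (-6 + (2 + (-4*4)*(2 - 1*(-1)))²) - 1*0 = (-6 + (2 - 16*(2 + 1))²) + 0 = (-6 + (2 - 16*3)²) + 0 = (-6 + (2 - 48)²) + 0 = (-6 + (-46)²) + 0 = (-6 + 2116) + 0 = 2110 + 0 = 2110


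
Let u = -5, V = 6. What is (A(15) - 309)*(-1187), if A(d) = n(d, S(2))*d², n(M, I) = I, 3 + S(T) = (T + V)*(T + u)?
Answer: 7577808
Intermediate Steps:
S(T) = -3 + (-5 + T)*(6 + T) (S(T) = -3 + (T + 6)*(T - 5) = -3 + (6 + T)*(-5 + T) = -3 + (-5 + T)*(6 + T))
A(d) = -27*d² (A(d) = (-33 + 2 + 2²)*d² = (-33 + 2 + 4)*d² = -27*d²)
(A(15) - 309)*(-1187) = (-27*15² - 309)*(-1187) = (-27*225 - 309)*(-1187) = (-6075 - 309)*(-1187) = -6384*(-1187) = 7577808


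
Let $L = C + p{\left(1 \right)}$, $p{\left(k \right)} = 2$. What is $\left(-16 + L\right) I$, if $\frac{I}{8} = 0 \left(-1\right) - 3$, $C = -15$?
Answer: $696$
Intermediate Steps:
$L = -13$ ($L = -15 + 2 = -13$)
$I = -24$ ($I = 8 \left(0 \left(-1\right) - 3\right) = 8 \left(0 - 3\right) = 8 \left(-3\right) = -24$)
$\left(-16 + L\right) I = \left(-16 - 13\right) \left(-24\right) = \left(-29\right) \left(-24\right) = 696$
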